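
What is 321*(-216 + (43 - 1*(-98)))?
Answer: -24075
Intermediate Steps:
321*(-216 + (43 - 1*(-98))) = 321*(-216 + (43 + 98)) = 321*(-216 + 141) = 321*(-75) = -24075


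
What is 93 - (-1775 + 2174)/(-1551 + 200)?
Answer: 18006/193 ≈ 93.295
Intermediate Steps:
93 - (-1775 + 2174)/(-1551 + 200) = 93 - 399/(-1351) = 93 - 399*(-1)/1351 = 93 - 1*(-57/193) = 93 + 57/193 = 18006/193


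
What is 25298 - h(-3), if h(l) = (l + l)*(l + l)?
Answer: 25262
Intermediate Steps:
h(l) = 4*l**2 (h(l) = (2*l)*(2*l) = 4*l**2)
25298 - h(-3) = 25298 - 4*(-3)**2 = 25298 - 4*9 = 25298 - 1*36 = 25298 - 36 = 25262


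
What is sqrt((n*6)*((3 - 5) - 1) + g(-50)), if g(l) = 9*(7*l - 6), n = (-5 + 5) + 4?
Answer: 6*I*sqrt(91) ≈ 57.236*I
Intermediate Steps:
n = 4 (n = 0 + 4 = 4)
g(l) = -54 + 63*l (g(l) = 9*(-6 + 7*l) = -54 + 63*l)
sqrt((n*6)*((3 - 5) - 1) + g(-50)) = sqrt((4*6)*((3 - 5) - 1) + (-54 + 63*(-50))) = sqrt(24*(-2 - 1) + (-54 - 3150)) = sqrt(24*(-3) - 3204) = sqrt(-72 - 3204) = sqrt(-3276) = 6*I*sqrt(91)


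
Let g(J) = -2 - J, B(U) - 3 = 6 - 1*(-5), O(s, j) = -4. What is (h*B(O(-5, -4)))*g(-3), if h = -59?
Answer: -826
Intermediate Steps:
B(U) = 14 (B(U) = 3 + (6 - 1*(-5)) = 3 + (6 + 5) = 3 + 11 = 14)
(h*B(O(-5, -4)))*g(-3) = (-59*14)*(-2 - 1*(-3)) = -826*(-2 + 3) = -826*1 = -826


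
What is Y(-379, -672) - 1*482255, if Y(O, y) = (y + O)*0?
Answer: -482255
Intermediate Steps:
Y(O, y) = 0 (Y(O, y) = (O + y)*0 = 0)
Y(-379, -672) - 1*482255 = 0 - 1*482255 = 0 - 482255 = -482255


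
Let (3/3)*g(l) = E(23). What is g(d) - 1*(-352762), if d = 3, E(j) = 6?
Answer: 352768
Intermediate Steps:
g(l) = 6
g(d) - 1*(-352762) = 6 - 1*(-352762) = 6 + 352762 = 352768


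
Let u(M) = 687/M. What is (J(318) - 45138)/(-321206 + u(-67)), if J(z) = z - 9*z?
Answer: 3194694/21521489 ≈ 0.14844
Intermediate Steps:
J(z) = -8*z
(J(318) - 45138)/(-321206 + u(-67)) = (-8*318 - 45138)/(-321206 + 687/(-67)) = (-2544 - 45138)/(-321206 + 687*(-1/67)) = -47682/(-321206 - 687/67) = -47682/(-21521489/67) = -47682*(-67/21521489) = 3194694/21521489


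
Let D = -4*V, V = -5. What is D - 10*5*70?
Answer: -3480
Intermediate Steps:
D = 20 (D = -4*(-5) = 20)
D - 10*5*70 = 20 - 10*5*70 = 20 - 50*70 = 20 - 3500 = -3480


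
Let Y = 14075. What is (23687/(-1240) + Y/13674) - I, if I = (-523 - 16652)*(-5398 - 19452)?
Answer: -3618348739871519/8477880 ≈ -4.2680e+8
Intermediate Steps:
I = 426798750 (I = -17175*(-24850) = 426798750)
(23687/(-1240) + Y/13674) - I = (23687/(-1240) + 14075/13674) - 1*426798750 = (23687*(-1/1240) + 14075*(1/13674)) - 426798750 = (-23687/1240 + 14075/13674) - 426798750 = -153221519/8477880 - 426798750 = -3618348739871519/8477880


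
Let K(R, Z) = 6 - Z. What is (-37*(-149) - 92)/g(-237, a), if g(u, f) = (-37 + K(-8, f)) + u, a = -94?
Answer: -1807/58 ≈ -31.155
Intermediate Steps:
g(u, f) = -31 + u - f (g(u, f) = (-37 + (6 - f)) + u = (-31 - f) + u = -31 + u - f)
(-37*(-149) - 92)/g(-237, a) = (-37*(-149) - 92)/(-31 - 237 - 1*(-94)) = (5513 - 92)/(-31 - 237 + 94) = 5421/(-174) = 5421*(-1/174) = -1807/58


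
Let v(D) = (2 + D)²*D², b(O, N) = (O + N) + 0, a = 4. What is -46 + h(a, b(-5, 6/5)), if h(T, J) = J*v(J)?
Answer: -699329/3125 ≈ -223.79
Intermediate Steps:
b(O, N) = N + O (b(O, N) = (N + O) + 0 = N + O)
v(D) = D²*(2 + D)²
h(T, J) = J³*(2 + J)² (h(T, J) = J*(J²*(2 + J)²) = J³*(2 + J)²)
-46 + h(a, b(-5, 6/5)) = -46 + (6/5 - 5)³*(2 + (6/5 - 5))² = -46 + (-19/5)³*(2 - 19/5)² = -46 - 6859*(-9/5)²/125 = -46 - 6859/125*81/25 = -46 - 555579/3125 = -699329/3125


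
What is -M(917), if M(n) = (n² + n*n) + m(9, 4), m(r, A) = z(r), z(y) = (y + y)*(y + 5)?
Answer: -1682030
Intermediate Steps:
z(y) = 2*y*(5 + y) (z(y) = (2*y)*(5 + y) = 2*y*(5 + y))
m(r, A) = 2*r*(5 + r)
M(n) = 252 + 2*n² (M(n) = (n² + n*n) + 2*9*(5 + 9) = (n² + n²) + 2*9*14 = 2*n² + 252 = 252 + 2*n²)
-M(917) = -(252 + 2*917²) = -(252 + 2*840889) = -(252 + 1681778) = -1*1682030 = -1682030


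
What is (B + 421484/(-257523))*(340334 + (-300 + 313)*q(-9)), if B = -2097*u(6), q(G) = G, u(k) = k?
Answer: -157499857251970/36789 ≈ -4.2812e+9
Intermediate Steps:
B = -12582 (B = -2097*6 = -12582)
(B + 421484/(-257523))*(340334 + (-300 + 313)*q(-9)) = (-12582 + 421484/(-257523))*(340334 + (-300 + 313)*(-9)) = (-12582 + 421484*(-1/257523))*(340334 + 13*(-9)) = (-12582 - 60212/36789)*(340334 - 117) = -462939410/36789*340217 = -157499857251970/36789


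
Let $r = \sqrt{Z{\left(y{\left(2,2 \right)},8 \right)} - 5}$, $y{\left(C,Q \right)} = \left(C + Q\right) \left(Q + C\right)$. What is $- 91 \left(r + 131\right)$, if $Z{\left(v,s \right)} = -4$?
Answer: $-11921 - 273 i \approx -11921.0 - 273.0 i$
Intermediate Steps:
$y{\left(C,Q \right)} = \left(C + Q\right)^{2}$ ($y{\left(C,Q \right)} = \left(C + Q\right) \left(C + Q\right) = \left(C + Q\right)^{2}$)
$r = 3 i$ ($r = \sqrt{-4 - 5} = \sqrt{-9} = 3 i \approx 3.0 i$)
$- 91 \left(r + 131\right) = - 91 \left(3 i + 131\right) = - 91 \left(131 + 3 i\right) = -11921 - 273 i$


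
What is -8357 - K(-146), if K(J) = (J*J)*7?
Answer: -157569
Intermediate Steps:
K(J) = 7*J² (K(J) = J²*7 = 7*J²)
-8357 - K(-146) = -8357 - 7*(-146)² = -8357 - 7*21316 = -8357 - 1*149212 = -8357 - 149212 = -157569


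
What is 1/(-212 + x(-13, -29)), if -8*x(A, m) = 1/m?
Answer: -232/49183 ≈ -0.0047171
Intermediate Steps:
x(A, m) = -1/(8*m)
1/(-212 + x(-13, -29)) = 1/(-212 - 1/8/(-29)) = 1/(-212 - 1/8*(-1/29)) = 1/(-212 + 1/232) = 1/(-49183/232) = -232/49183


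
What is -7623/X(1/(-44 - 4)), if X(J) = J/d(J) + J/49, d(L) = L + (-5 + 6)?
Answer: 842676912/2399 ≈ 3.5126e+5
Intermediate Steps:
d(L) = 1 + L (d(L) = L + 1 = 1 + L)
X(J) = J/49 + J/(1 + J) (X(J) = J/(1 + J) + J/49 = J/49 + J/(1 + J))
-7623/X(1/(-44 - 4)) = -7623*49*(1 + 1/(-44 - 4))*(-44 - 4)/(50 + 1/(-44 - 4)) = -7623*(-2352*(1 + 1/(-48))/(50 + 1/(-48))) = -7623*(-2352*(1 - 1/48)/(50 - 1/48)) = -7623/((1/49)*(-1/48)*(2399/48)/(47/48)) = -7623/((1/49)*(-1/48)*(48/47)*(2399/48)) = -7623/(-2399/110544) = -7623*(-110544/2399) = 842676912/2399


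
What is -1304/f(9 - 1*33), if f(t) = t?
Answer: 163/3 ≈ 54.333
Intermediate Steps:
-1304/f(9 - 1*33) = -1304/(9 - 1*33) = -1304/(9 - 33) = -1304/(-24) = -1304*(-1/24) = 163/3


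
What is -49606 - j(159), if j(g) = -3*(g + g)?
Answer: -48652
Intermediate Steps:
j(g) = -6*g
-49606 - j(159) = -49606 - (-6)*159 = -49606 - 1*(-954) = -49606 + 954 = -48652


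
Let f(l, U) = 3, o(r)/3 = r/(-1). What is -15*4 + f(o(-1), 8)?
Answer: -57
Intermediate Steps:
o(r) = -3*r (o(r) = 3*(r/(-1)) = 3*(r*(-1)) = 3*(-r) = -3*r)
-15*4 + f(o(-1), 8) = -15*4 + 3 = -60 + 3 = -57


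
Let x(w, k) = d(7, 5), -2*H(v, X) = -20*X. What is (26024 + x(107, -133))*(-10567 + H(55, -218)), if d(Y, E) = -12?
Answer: -331574964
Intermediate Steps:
H(v, X) = 10*X (H(v, X) = -(-10)*X = 10*X)
x(w, k) = -12
(26024 + x(107, -133))*(-10567 + H(55, -218)) = (26024 - 12)*(-10567 + 10*(-218)) = 26012*(-10567 - 2180) = 26012*(-12747) = -331574964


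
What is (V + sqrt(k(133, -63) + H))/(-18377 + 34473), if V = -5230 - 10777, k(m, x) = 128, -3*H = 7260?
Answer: -16007/16096 + I*sqrt(573)/8048 ≈ -0.99447 + 0.0029743*I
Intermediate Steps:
H = -2420 (H = -1/3*7260 = -2420)
V = -16007
(V + sqrt(k(133, -63) + H))/(-18377 + 34473) = (-16007 + sqrt(128 - 2420))/(-18377 + 34473) = (-16007 + sqrt(-2292))/16096 = (-16007 + 2*I*sqrt(573))*(1/16096) = -16007/16096 + I*sqrt(573)/8048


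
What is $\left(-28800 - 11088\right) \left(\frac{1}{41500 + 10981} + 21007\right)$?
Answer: $- \frac{43975258262784}{52481} \approx -8.3793 \cdot 10^{8}$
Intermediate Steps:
$\left(-28800 - 11088\right) \left(\frac{1}{41500 + 10981} + 21007\right) = - 39888 \left(\frac{1}{52481} + 21007\right) = \left(-39888\right) \frac{1102468368}{52481} = - \frac{43975258262784}{52481}$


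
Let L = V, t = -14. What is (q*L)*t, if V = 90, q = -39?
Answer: 49140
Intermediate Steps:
L = 90
(q*L)*t = -39*90*(-14) = -3510*(-14) = 49140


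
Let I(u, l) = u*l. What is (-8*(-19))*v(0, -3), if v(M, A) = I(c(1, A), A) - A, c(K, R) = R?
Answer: 1824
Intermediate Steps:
I(u, l) = l*u
v(M, A) = A² - A (v(M, A) = A*A - A = A² - A)
(-8*(-19))*v(0, -3) = (-8*(-19))*(-3*(-1 - 3)) = 152*(-3*(-4)) = 152*12 = 1824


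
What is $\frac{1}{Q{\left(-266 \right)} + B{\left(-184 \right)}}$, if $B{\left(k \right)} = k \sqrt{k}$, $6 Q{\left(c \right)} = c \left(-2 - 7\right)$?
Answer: $\frac{399}{6388705} + \frac{368 i \sqrt{46}}{6388705} \approx 6.2454 \cdot 10^{-5} + 0.00039067 i$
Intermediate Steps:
$Q{\left(c \right)} = - \frac{3 c}{2}$ ($Q{\left(c \right)} = \frac{c \left(-2 - 7\right)}{6} = \frac{c \left(-9\right)}{6} = \frac{\left(-9\right) c}{6} = - \frac{3 c}{2}$)
$B{\left(k \right)} = k^{\frac{3}{2}}$
$\frac{1}{Q{\left(-266 \right)} + B{\left(-184 \right)}} = \frac{1}{\left(- \frac{3}{2}\right) \left(-266\right) + \left(-184\right)^{\frac{3}{2}}} = \frac{1}{399 - 368 i \sqrt{46}}$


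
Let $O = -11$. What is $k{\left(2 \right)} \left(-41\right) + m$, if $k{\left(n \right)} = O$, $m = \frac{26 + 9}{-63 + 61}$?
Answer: $\frac{867}{2} \approx 433.5$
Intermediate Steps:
$m = - \frac{35}{2}$ ($m = \frac{35}{-2} = 35 \left(- \frac{1}{2}\right) = - \frac{35}{2} \approx -17.5$)
$k{\left(n \right)} = -11$
$k{\left(2 \right)} \left(-41\right) + m = \left(-11\right) \left(-41\right) - \frac{35}{2} = 451 - \frac{35}{2} = \frac{867}{2}$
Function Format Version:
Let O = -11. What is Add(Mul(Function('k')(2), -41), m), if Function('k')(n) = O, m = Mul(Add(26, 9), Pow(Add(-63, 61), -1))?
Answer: Rational(867, 2) ≈ 433.50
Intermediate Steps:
m = Rational(-35, 2) (m = Mul(35, Pow(-2, -1)) = Mul(35, Rational(-1, 2)) = Rational(-35, 2) ≈ -17.500)
Function('k')(n) = -11
Add(Mul(Function('k')(2), -41), m) = Add(Mul(-11, -41), Rational(-35, 2)) = Add(451, Rational(-35, 2)) = Rational(867, 2)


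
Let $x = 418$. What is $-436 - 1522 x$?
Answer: $-636632$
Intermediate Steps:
$-436 - 1522 x = -436 - 636196 = -636632$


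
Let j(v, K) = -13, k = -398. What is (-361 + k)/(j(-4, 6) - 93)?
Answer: 759/106 ≈ 7.1604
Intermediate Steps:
(-361 + k)/(j(-4, 6) - 93) = (-361 - 398)/(-13 - 93) = -759/(-106) = -759*(-1/106) = 759/106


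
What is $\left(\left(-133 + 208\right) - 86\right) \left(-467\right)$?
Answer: $5137$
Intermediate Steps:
$\left(\left(-133 + 208\right) - 86\right) \left(-467\right) = \left(75 - 86\right) \left(-467\right) = \left(-11\right) \left(-467\right) = 5137$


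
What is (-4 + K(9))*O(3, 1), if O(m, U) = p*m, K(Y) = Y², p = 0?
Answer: 0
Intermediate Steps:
O(m, U) = 0 (O(m, U) = 0*m = 0)
(-4 + K(9))*O(3, 1) = (-4 + 9²)*0 = (-4 + 81)*0 = 77*0 = 0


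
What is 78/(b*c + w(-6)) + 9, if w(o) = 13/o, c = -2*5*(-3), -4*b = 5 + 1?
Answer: 2079/283 ≈ 7.3463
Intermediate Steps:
b = -3/2 (b = -(5 + 1)/4 = -¼*6 = -3/2 ≈ -1.5000)
c = 30 (c = -10*(-3) = 30)
78/(b*c + w(-6)) + 9 = 78/(-3/2*30 + 13/(-6)) + 9 = 78/(-45 + 13*(-⅙)) + 9 = 78/(-45 - 13/6) + 9 = 78/(-283/6) + 9 = -6/283*78 + 9 = -468/283 + 9 = 2079/283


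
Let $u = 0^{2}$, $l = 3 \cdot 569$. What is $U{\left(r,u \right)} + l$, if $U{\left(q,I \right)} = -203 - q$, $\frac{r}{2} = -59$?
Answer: $1622$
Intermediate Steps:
$l = 1707$
$r = -118$ ($r = 2 \left(-59\right) = -118$)
$u = 0$
$U{\left(r,u \right)} + l = \left(-203 - -118\right) + 1707 = \left(-203 + 118\right) + 1707 = -85 + 1707 = 1622$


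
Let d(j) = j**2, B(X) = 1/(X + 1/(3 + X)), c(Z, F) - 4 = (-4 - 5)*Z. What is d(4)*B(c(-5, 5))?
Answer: 832/2549 ≈ 0.32640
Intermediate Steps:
c(Z, F) = 4 - 9*Z (c(Z, F) = 4 + (-4 - 5)*Z = 4 - 9*Z)
d(4)*B(c(-5, 5)) = 4**2*((3 + (4 - 9*(-5)))/(1 + (4 - 9*(-5))**2 + 3*(4 - 9*(-5)))) = 16*((3 + (4 + 45))/(1 + (4 + 45)**2 + 3*(4 + 45))) = 16*((3 + 49)/(1 + 49**2 + 3*49)) = 16*(52/(1 + 2401 + 147)) = 16*(52/2549) = 832/2549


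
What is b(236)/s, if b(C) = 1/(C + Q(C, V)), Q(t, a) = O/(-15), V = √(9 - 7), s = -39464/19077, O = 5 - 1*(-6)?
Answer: -286155/139268456 ≈ -0.0020547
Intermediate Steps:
O = 11 (O = 5 + 6 = 11)
s = -39464/19077 (s = -39464*1/19077 = -39464/19077 ≈ -2.0687)
V = √2 ≈ 1.4142
Q(t, a) = -11/15 (Q(t, a) = 11/(-15) = 11*(-1/15) = -11/15)
b(C) = 1/(-11/15 + C) (b(C) = 1/(C - 11/15) = 1/(-11/15 + C))
b(236)/s = (15/(-11 + 15*236))/(-39464/19077) = (15/(-11 + 3540))*(-19077/39464) = (15/3529)*(-19077/39464) = -286155/139268456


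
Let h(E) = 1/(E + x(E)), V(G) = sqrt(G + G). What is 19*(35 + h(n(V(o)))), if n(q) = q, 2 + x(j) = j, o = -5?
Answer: 14611/22 - 19*I*sqrt(10)/22 ≈ 664.14 - 2.7311*I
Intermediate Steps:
V(G) = sqrt(2)*sqrt(G) (V(G) = sqrt(2*G) = sqrt(2)*sqrt(G))
x(j) = -2 + j
h(E) = 1/(-2 + 2*E) (h(E) = 1/(E + (-2 + E)) = 1/(-2 + 2*E))
19*(35 + h(n(V(o)))) = 19*(35 + 1/(2*(-1 + sqrt(2)*sqrt(-5)))) = 19*(35 + 1/(2*(-1 + sqrt(2)*(I*sqrt(5))))) = 19*(35 + 1/(2*(-1 + I*sqrt(10)))) = 665 + 19/(2*(-1 + I*sqrt(10)))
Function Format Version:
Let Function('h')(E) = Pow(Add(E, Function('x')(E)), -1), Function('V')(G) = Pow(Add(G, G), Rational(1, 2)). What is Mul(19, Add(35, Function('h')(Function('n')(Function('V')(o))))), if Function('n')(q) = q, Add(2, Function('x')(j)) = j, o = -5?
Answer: Add(Rational(14611, 22), Mul(Rational(-19, 22), I, Pow(10, Rational(1, 2)))) ≈ Add(664.14, Mul(-2.7311, I))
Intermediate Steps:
Function('V')(G) = Mul(Pow(2, Rational(1, 2)), Pow(G, Rational(1, 2))) (Function('V')(G) = Pow(Mul(2, G), Rational(1, 2)) = Mul(Pow(2, Rational(1, 2)), Pow(G, Rational(1, 2))))
Function('x')(j) = Add(-2, j)
Function('h')(E) = Pow(Add(-2, Mul(2, E)), -1) (Function('h')(E) = Pow(Add(E, Add(-2, E)), -1) = Pow(Add(-2, Mul(2, E)), -1))
Mul(19, Add(35, Function('h')(Function('n')(Function('V')(o))))) = Mul(19, Add(35, Mul(Rational(1, 2), Pow(Add(-1, Mul(Pow(2, Rational(1, 2)), Pow(-5, Rational(1, 2)))), -1)))) = Mul(19, Add(35, Mul(Rational(1, 2), Pow(Add(-1, Mul(Pow(2, Rational(1, 2)), Mul(I, Pow(5, Rational(1, 2))))), -1)))) = Mul(19, Add(35, Mul(Rational(1, 2), Pow(Add(-1, Mul(I, Pow(10, Rational(1, 2)))), -1)))) = Add(665, Mul(Rational(19, 2), Pow(Add(-1, Mul(I, Pow(10, Rational(1, 2)))), -1)))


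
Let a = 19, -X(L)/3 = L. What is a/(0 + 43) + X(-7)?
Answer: 922/43 ≈ 21.442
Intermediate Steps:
X(L) = -3*L
a/(0 + 43) + X(-7) = 19/(0 + 43) - 3*(-7) = 19/43 + 21 = 922/43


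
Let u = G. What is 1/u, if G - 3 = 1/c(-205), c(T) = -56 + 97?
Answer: 41/124 ≈ 0.33065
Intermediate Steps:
c(T) = 41
G = 124/41 (G = 3 + 1/41 = 124/41 ≈ 3.0244)
u = 124/41 ≈ 3.0244
1/u = 1/(124/41) = 41/124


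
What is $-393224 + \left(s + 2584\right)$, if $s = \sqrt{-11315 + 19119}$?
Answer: $-390640 + 2 \sqrt{1951} \approx -3.9055 \cdot 10^{5}$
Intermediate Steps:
$s = 2 \sqrt{1951}$ ($s = \sqrt{7804} = 2 \sqrt{1951} \approx 88.34$)
$-393224 + \left(s + 2584\right) = -393224 + \left(2 \sqrt{1951} + 2584\right) = -393224 + \left(2584 + 2 \sqrt{1951}\right) = -390640 + 2 \sqrt{1951}$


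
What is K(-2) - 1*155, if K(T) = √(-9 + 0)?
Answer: -155 + 3*I ≈ -155.0 + 3.0*I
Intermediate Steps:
K(T) = 3*I (K(T) = √(-9) = 3*I)
K(-2) - 1*155 = 3*I - 1*155 = 3*I - 155 = -155 + 3*I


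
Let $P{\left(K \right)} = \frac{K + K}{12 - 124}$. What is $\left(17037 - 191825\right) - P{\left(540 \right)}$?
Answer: $- \frac{2446897}{14} \approx -1.7478 \cdot 10^{5}$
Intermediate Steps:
$P{\left(K \right)} = - \frac{K}{56}$ ($P{\left(K \right)} = \frac{2 K}{-112} = 2 K \left(- \frac{1}{112}\right) = - \frac{K}{56}$)
$\left(17037 - 191825\right) - P{\left(540 \right)} = \left(17037 - 191825\right) - \left(- \frac{1}{56}\right) 540 = -174788 - - \frac{135}{14} = -174788 + \frac{135}{14} = - \frac{2446897}{14}$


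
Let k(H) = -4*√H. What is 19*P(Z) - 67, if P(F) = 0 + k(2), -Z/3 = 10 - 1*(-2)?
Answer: -67 - 76*√2 ≈ -174.48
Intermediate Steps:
Z = -36 (Z = -3*(10 - 1*(-2)) = -3*(10 + 2) = -3*12 = -36)
P(F) = -4*√2 (P(F) = 0 - 4*√2 = -4*√2)
19*P(Z) - 67 = 19*(-4*√2) - 67 = -76*√2 - 67 = -67 - 76*√2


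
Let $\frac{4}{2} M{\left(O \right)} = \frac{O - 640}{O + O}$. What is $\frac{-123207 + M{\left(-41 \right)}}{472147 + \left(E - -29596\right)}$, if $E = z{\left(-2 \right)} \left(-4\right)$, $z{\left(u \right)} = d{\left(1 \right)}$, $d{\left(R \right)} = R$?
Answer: $- \frac{20205267}{82285196} \approx -0.24555$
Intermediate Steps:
$M{\left(O \right)} = \frac{-640 + O}{4 O}$ ($M{\left(O \right)} = \frac{\left(O - 640\right) \frac{1}{O + O}}{2} = \frac{\left(-640 + O\right) \frac{1}{2 O}}{2} = \frac{\frac{1}{2} \frac{1}{O} \left(-640 + O\right)}{2} = \frac{-640 + O}{4 O}$)
$z{\left(u \right)} = 1$
$E = -4$ ($E = 1 \left(-4\right) = -4$)
$\frac{-123207 + M{\left(-41 \right)}}{472147 + \left(E - -29596\right)} = \frac{-123207 + \frac{-640 - 41}{4 \left(-41\right)}}{472147 - -29592} = \frac{-123207 + \frac{1}{4} \left(- \frac{1}{41}\right) \left(-681\right)}{472147 + \left(-4 + 29596\right)} = \frac{-123207 + \frac{681}{164}}{472147 + 29592} = - \frac{20205267}{164 \cdot 501739} = \left(- \frac{20205267}{164}\right) \frac{1}{501739} = - \frac{20205267}{82285196}$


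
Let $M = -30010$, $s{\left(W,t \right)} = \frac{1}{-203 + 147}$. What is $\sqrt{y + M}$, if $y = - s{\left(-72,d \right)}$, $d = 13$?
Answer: $\frac{i \sqrt{23527826}}{28} \approx 173.23 i$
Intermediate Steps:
$s{\left(W,t \right)} = - \frac{1}{56}$ ($s{\left(W,t \right)} = \frac{1}{-56} = - \frac{1}{56}$)
$y = \frac{1}{56}$ ($y = \left(-1\right) \left(- \frac{1}{56}\right) = \frac{1}{56} \approx 0.017857$)
$\sqrt{y + M} = \sqrt{\frac{1}{56} - 30010} = \sqrt{- \frac{1680559}{56}} = \frac{i \sqrt{23527826}}{28}$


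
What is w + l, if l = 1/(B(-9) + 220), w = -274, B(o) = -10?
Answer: -57539/210 ≈ -274.00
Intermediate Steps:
l = 1/210 (l = 1/(-10 + 220) = 1/210 ≈ 0.0047619)
w + l = -274 + 1/210 = -57539/210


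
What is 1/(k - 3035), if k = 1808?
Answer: -1/1227 ≈ -0.00081500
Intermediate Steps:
1/(k - 3035) = 1/(1808 - 3035) = 1/(-1227) = -1/1227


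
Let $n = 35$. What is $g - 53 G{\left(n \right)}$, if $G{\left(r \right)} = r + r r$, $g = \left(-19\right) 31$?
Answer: $-67369$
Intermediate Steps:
$g = -589$
$G{\left(r \right)} = r + r^{2}$
$g - 53 G{\left(n \right)} = -589 - 53 \cdot 35 \left(1 + 35\right) = -589 - 53 \cdot 35 \cdot 36 = -589 - 66780 = -67369$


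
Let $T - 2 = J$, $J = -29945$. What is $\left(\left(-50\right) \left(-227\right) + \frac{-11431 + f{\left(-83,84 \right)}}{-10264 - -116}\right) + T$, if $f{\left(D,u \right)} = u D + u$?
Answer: $- \frac{188663445}{10148} \approx -18591.0$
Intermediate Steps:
$T = -29943$ ($T = 2 - 29945 = -29943$)
$f{\left(D,u \right)} = u + D u$ ($f{\left(D,u \right)} = D u + u = u + D u$)
$\left(\left(-50\right) \left(-227\right) + \frac{-11431 + f{\left(-83,84 \right)}}{-10264 - -116}\right) + T = \left(\left(-50\right) \left(-227\right) + \frac{-11431 + 84 \left(1 - 83\right)}{-10264 - -116}\right) - 29943 = \left(11350 + \frac{-11431 + 84 \left(-82\right)}{-10264 + 116}\right) - 29943 = \left(11350 + \frac{-11431 - 6888}{-10148}\right) - 29943 = \left(11350 - - \frac{18319}{10148}\right) - 29943 = \left(11350 + \frac{18319}{10148}\right) - 29943 = \frac{115198119}{10148} - 29943 = - \frac{188663445}{10148}$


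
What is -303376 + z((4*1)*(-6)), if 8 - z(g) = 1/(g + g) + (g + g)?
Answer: -14559359/48 ≈ -3.0332e+5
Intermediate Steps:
z(g) = 8 - 2*g - 1/(2*g) (z(g) = 8 - (1/(g + g) + (g + g)) = 8 - (1/(2*g) + 2*g) = 8 + (-2*g - 1/(2*g)) = 8 - 2*g - 1/(2*g))
-303376 + z((4*1)*(-6)) = -303376 + (8 - 2*4*1*(-6) - 1/(2*((4*1)*(-6)))) = -303376 + (8 - 8*(-6) - 1/(2*(4*(-6)))) = -303376 + (8 - 2*(-24) - ½/(-24)) = -303376 + (8 + 48 - ½*(-1/24)) = -303376 + (8 + 48 + 1/48) = -303376 + 2689/48 = -14559359/48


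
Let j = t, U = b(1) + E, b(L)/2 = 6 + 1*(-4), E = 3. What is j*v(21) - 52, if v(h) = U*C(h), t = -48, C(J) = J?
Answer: -7108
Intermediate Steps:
b(L) = 4 (b(L) = 2*(6 + 1*(-4)) = 2*(6 - 4) = 2*2 = 4)
U = 7 (U = 4 + 3 = 7)
v(h) = 7*h
j = -48
j*v(21) - 52 = -336*21 - 52 = -48*147 - 52 = -7056 - 52 = -7108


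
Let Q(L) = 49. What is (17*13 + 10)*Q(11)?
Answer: 11319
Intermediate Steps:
(17*13 + 10)*Q(11) = (17*13 + 10)*49 = (221 + 10)*49 = 231*49 = 11319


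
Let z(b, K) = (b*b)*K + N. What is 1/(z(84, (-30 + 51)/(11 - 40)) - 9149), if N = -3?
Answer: -29/413584 ≈ -7.0119e-5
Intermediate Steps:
z(b, K) = -3 + K*b**2 (z(b, K) = (b*b)*K - 3 = b**2*K - 3 = K*b**2 - 3 = -3 + K*b**2)
1/(z(84, (-30 + 51)/(11 - 40)) - 9149) = 1/((-3 + ((-30 + 51)/(11 - 40))*84**2) - 9149) = 1/((-3 + (21/(-29))*7056) - 9149) = 1/((-3 + (21*(-1/29))*7056) - 9149) = 1/((-3 - 21/29*7056) - 9149) = 1/((-3 - 148176/29) - 9149) = 1/(-148263/29 - 9149) = 1/(-413584/29) = -29/413584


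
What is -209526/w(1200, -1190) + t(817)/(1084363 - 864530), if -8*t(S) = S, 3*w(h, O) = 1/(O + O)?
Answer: 2630988849504143/1758664 ≈ 1.4960e+9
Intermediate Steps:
w(h, O) = 1/(6*O) (w(h, O) = 1/(3*(O + O)) = 1/(3*((2*O))) = (1/(2*O))/3 = 1/(6*O))
t(S) = -S/8
-209526/w(1200, -1190) + t(817)/(1084363 - 864530) = -209526/((⅙)/(-1190)) + (-⅛*817)/(1084363 - 864530) = -209526/((⅙)*(-1/1190)) - 817/8/219833 = -209526/(-1/7140) - 817/8*1/219833 = -209526*(-7140) - 817/1758664 = 1496015640 - 817/1758664 = 2630988849504143/1758664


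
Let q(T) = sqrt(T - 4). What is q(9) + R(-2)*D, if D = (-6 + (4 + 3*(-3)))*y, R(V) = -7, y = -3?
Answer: -231 + sqrt(5) ≈ -228.76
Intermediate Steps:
q(T) = sqrt(-4 + T)
D = 33 (D = (-6 + (4 + 3*(-3)))*(-3) = (-6 + (4 - 9))*(-3) = (-6 - 5)*(-3) = -11*(-3) = 33)
q(9) + R(-2)*D = sqrt(-4 + 9) - 7*33 = sqrt(5) - 231 = -231 + sqrt(5)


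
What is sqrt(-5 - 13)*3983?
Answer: 11949*I*sqrt(2) ≈ 16898.0*I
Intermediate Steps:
sqrt(-5 - 13)*3983 = sqrt(-18)*3983 = (3*I*sqrt(2))*3983 = 11949*I*sqrt(2)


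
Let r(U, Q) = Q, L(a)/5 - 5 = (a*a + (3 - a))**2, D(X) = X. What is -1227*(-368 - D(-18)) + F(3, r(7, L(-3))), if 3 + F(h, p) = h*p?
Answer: 432897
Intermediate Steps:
L(a) = 25 + 5*(3 + a**2 - a)**2 (L(a) = 25 + 5*(a*a + (3 - a))**2 = 25 + 5*(a**2 + (3 - a))**2 = 25 + 5*(3 + a**2 - a)**2)
F(h, p) = -3 + h*p
-1227*(-368 - D(-18)) + F(3, r(7, L(-3))) = -1227*(-368 - 1*(-18)) + (-3 + 3*(25 + 5*(3 + (-3)**2 - 1*(-3))**2)) = -1227*(-368 + 18) + (-3 + 3*(25 + 5*(3 + 9 + 3)**2)) = -1227*(-350) + (-3 + 3*(25 + 5*15**2)) = 429450 + (-3 + 3*(25 + 5*225)) = 429450 + (-3 + 3*(25 + 1125)) = 429450 + (-3 + 3*1150) = 429450 + (-3 + 3450) = 429450 + 3447 = 432897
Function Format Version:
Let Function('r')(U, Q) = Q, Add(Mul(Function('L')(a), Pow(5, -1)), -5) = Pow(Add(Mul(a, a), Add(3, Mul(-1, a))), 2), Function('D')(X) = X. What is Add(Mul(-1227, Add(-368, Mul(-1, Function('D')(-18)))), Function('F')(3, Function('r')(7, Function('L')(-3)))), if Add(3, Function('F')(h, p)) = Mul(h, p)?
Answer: 432897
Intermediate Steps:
Function('L')(a) = Add(25, Mul(5, Pow(Add(3, Pow(a, 2), Mul(-1, a)), 2))) (Function('L')(a) = Add(25, Mul(5, Pow(Add(Mul(a, a), Add(3, Mul(-1, a))), 2))) = Add(25, Mul(5, Pow(Add(Pow(a, 2), Add(3, Mul(-1, a))), 2))) = Add(25, Mul(5, Pow(Add(3, Pow(a, 2), Mul(-1, a)), 2))))
Function('F')(h, p) = Add(-3, Mul(h, p))
Add(Mul(-1227, Add(-368, Mul(-1, Function('D')(-18)))), Function('F')(3, Function('r')(7, Function('L')(-3)))) = Add(Mul(-1227, Add(-368, Mul(-1, -18))), Add(-3, Mul(3, Add(25, Mul(5, Pow(Add(3, Pow(-3, 2), Mul(-1, -3)), 2)))))) = Add(Mul(-1227, Add(-368, 18)), Add(-3, Mul(3, Add(25, Mul(5, Pow(Add(3, 9, 3), 2)))))) = Add(Mul(-1227, -350), Add(-3, Mul(3, Add(25, Mul(5, Pow(15, 2)))))) = Add(429450, Add(-3, Mul(3, Add(25, Mul(5, 225))))) = Add(429450, Add(-3, Mul(3, Add(25, 1125)))) = Add(429450, Add(-3, Mul(3, 1150))) = Add(429450, Add(-3, 3450)) = Add(429450, 3447) = 432897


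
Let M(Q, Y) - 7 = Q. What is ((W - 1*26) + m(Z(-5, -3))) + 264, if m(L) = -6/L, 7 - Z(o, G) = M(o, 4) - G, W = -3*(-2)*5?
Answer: 265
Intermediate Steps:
M(Q, Y) = 7 + Q
W = 30 (W = 6*5 = 30)
Z(o, G) = G - o (Z(o, G) = 7 - ((7 + o) - G) = 7 - (7 + o - G) = 7 + (-7 + G - o) = G - o)
((W - 1*26) + m(Z(-5, -3))) + 264 = ((30 - 1*26) - 6/(-3 - 1*(-5))) + 264 = ((30 - 26) - 6/(-3 + 5)) + 264 = (4 - 6/2) + 264 = (4 - 6*½) + 264 = (4 - 3) + 264 = 1 + 264 = 265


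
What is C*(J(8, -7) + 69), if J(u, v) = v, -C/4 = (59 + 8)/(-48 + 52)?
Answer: -4154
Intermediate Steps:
C = -67 (C = -4*(59 + 8)/(-48 + 52) = -268/4 = -4*67/4 = -67)
C*(J(8, -7) + 69) = -67*(-7 + 69) = -67*62 = -4154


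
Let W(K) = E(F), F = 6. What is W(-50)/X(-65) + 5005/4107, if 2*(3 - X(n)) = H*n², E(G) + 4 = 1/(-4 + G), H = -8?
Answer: 169170281/138841242 ≈ 1.2184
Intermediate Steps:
E(G) = -4 + 1/(-4 + G)
W(K) = -7/2 (W(K) = (17 - 4*6)/(-4 + 6) = (17 - 24)/2 = (½)*(-7) = -7/2)
X(n) = 3 + 4*n² (X(n) = 3 - (-4)*n² = 3 + 4*n²)
W(-50)/X(-65) + 5005/4107 = -7/(2*(3 + 4*(-65)²)) + 5005/4107 = -7/(2*(3 + 4*4225)) + 5005*(1/4107) = -7/(2*(3 + 16900)) + 5005/4107 = -7/2/16903 + 5005/4107 = -7/2*1/16903 + 5005/4107 = -7/33806 + 5005/4107 = 169170281/138841242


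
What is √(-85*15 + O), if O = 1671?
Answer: 6*√11 ≈ 19.900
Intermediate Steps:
√(-85*15 + O) = √(-85*15 + 1671) = √(-1275 + 1671) = √396 = 6*√11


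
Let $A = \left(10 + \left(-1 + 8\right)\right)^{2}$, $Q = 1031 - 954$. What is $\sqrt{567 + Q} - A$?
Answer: $-289 + 2 \sqrt{161} \approx -263.62$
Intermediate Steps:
$Q = 77$
$A = 289$ ($A = \left(10 + 7\right)^{2} = 17^{2} = 289$)
$\sqrt{567 + Q} - A = \sqrt{567 + 77} - 289 = \sqrt{644} - 289 = 2 \sqrt{161} - 289 = -289 + 2 \sqrt{161}$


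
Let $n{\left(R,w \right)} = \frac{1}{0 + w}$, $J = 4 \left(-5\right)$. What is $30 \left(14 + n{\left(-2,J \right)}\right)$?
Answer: $\frac{837}{2} \approx 418.5$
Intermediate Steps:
$J = -20$
$n{\left(R,w \right)} = \frac{1}{w}$
$30 \left(14 + n{\left(-2,J \right)}\right) = 30 \left(14 + \frac{1}{-20}\right) = 30 \left(14 - \frac{1}{20}\right) = 30 \cdot \frac{279}{20} = \frac{837}{2}$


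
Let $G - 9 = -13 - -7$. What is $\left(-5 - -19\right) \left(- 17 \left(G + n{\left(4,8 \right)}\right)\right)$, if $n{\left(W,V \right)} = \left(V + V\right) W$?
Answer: $-15946$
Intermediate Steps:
$n{\left(W,V \right)} = 2 V W$
$G = 3$ ($G = 9 - 6 = 3$)
$\left(-5 - -19\right) \left(- 17 \left(G + n{\left(4,8 \right)}\right)\right) = \left(-5 - -19\right) \left(- 17 \left(3 + 2 \cdot 8 \cdot 4\right)\right) = \left(-5 + 19\right) \left(- 17 \left(3 + 64\right)\right) = 14 \left(\left(-17\right) 67\right) = 14 \left(-1139\right) = -15946$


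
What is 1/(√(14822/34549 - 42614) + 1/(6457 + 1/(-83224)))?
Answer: 193140544337780649/53143746271241190477255065 - 288774434563852689*I*√12716245416234/212574985084964761909020260 ≈ 3.6343e-9 - 0.0048442*I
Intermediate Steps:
1/(√(14822/34549 - 42614) + 1/(6457 + 1/(-83224))) = 1/(√(14822*(1/34549) - 42614) + 1/(6457 - 1/83224)) = 1/(√(14822/34549 - 42614) + 1/(537377367/83224)) = 1/(√(-1472256264/34549) + 83224/537377367) = 1/(2*I*√12716245416234/34549 + 83224/537377367) = 1/(83224/537377367 + 2*I*√12716245416234/34549)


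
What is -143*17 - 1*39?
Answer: -2470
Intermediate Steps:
-143*17 - 1*39 = -2431 - 39 = -2470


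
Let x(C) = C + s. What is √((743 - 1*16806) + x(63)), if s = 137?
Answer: I*√15863 ≈ 125.95*I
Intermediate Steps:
x(C) = 137 + C (x(C) = C + 137 = 137 + C)
√((743 - 1*16806) + x(63)) = √((743 - 1*16806) + (137 + 63)) = √((743 - 16806) + 200) = √(-16063 + 200) = √(-15863) = I*√15863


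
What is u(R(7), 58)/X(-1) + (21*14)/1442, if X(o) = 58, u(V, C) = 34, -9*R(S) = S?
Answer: 2360/2987 ≈ 0.79009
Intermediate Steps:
R(S) = -S/9
u(R(7), 58)/X(-1) + (21*14)/1442 = 34/58 + (21*14)/1442 = 34*(1/58) + 294*(1/1442) = 17/29 + 21/103 = 2360/2987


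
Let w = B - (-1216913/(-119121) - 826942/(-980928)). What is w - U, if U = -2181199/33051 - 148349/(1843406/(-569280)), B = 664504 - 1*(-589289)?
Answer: 238895530786756847536296965/197755495940451447648 ≈ 1.2080e+6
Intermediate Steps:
B = 1253793 (B = 664504 + 589289 = 1253793)
w = 24417220313038523/19474854048 (w = 1253793 - (-1216913/(-119121) - 826942/(-980928)) = 1253793 - (-1216913*(-1/119121) - 826942*(-1/980928)) = 1253793 - (1216913/119121 + 413471/490464) = 1253793 - 1*215368365541/19474854048 = 1253793 - 215368365541/19474854048 = 24417220313038523/19474854048 ≈ 1.2538e+6)
U = 1393603070245463/30463205853 (U = -2181199*1/33051 - 148349/(1843406*(-1/569280)) = -2181199/33051 - 148349/(-921703/284640) = -2181199/33051 - 148349*(-284640/921703) = -2181199/33051 + 42226059360/921703 = 1393603070245463/30463205853 ≈ 45747.)
w - U = 24417220313038523/19474854048 - 1*1393603070245463/30463205853 = 24417220313038523/19474854048 - 1393603070245463/30463205853 = 238895530786756847536296965/197755495940451447648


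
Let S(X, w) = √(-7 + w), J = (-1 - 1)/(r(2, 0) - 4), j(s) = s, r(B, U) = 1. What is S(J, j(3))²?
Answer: -4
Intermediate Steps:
J = ⅔ (J = (-1 - 1)/(1 - 4) = -2/(-3) = -2*(-⅓) = ⅔ ≈ 0.66667)
S(J, j(3))² = (√(-7 + 3))² = (√(-4))² = (2*I)² = -4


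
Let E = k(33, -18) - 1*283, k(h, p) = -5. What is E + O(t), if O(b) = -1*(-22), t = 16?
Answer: -266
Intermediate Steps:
O(b) = 22
E = -288 (E = -5 - 1*283 = -5 - 283 = -288)
E + O(t) = -288 + 22 = -266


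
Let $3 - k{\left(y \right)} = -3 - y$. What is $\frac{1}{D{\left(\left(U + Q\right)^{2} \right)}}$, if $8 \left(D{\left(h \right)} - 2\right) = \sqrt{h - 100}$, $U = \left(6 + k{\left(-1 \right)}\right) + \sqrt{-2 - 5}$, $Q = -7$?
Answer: $\frac{1}{2 + \frac{\sqrt{-100 + \left(4 + i \sqrt{7}\right)^{2}}}{8}} \approx 0.35565 - 0.1997 i$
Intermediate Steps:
$k{\left(y \right)} = 6 + y$ ($k{\left(y \right)} = 3 - \left(-3 - y\right) = 3 + \left(3 + y\right) = 6 + y$)
$U = 11 + i \sqrt{7}$ ($U = \left(6 + \left(6 - 1\right)\right) + \sqrt{-2 - 5} = \left(6 + 5\right) + \sqrt{-7} = 11 + i \sqrt{7} \approx 11.0 + 2.6458 i$)
$D{\left(h \right)} = 2 + \frac{\sqrt{-100 + h}}{8}$ ($D{\left(h \right)} = 2 + \frac{\sqrt{h - 100}}{8} = 2 + \frac{\sqrt{-100 + h}}{8}$)
$\frac{1}{D{\left(\left(U + Q\right)^{2} \right)}} = \frac{1}{2 + \frac{\sqrt{-100 + \left(\left(11 + i \sqrt{7}\right) - 7\right)^{2}}}{8}} = \frac{1}{2 + \frac{\sqrt{-100 + \left(4 + i \sqrt{7}\right)^{2}}}{8}}$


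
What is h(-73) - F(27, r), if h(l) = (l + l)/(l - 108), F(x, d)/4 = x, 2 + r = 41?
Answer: -19402/181 ≈ -107.19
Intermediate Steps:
r = 39 (r = -2 + 41 = 39)
F(x, d) = 4*x
h(l) = 2*l/(-108 + l) (h(l) = (2*l)/(-108 + l) = 2*l/(-108 + l))
h(-73) - F(27, r) = 2*(-73)/(-108 - 73) - 4*27 = 2*(-73)/(-181) - 1*108 = 2*(-73)*(-1/181) - 108 = 146/181 - 108 = -19402/181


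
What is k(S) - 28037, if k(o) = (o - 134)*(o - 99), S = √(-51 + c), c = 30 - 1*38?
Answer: -14830 - 233*I*√59 ≈ -14830.0 - 1789.7*I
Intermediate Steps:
c = -8 (c = 30 - 38 = -8)
S = I*√59 (S = √(-51 - 8) = √(-59) = I*√59 ≈ 7.6811*I)
k(o) = (-134 + o)*(-99 + o)
k(S) - 28037 = (13266 + (I*√59)² - 233*I*√59) - 28037 = (13266 - 59 - 233*I*√59) - 28037 = (13207 - 233*I*√59) - 28037 = -14830 - 233*I*√59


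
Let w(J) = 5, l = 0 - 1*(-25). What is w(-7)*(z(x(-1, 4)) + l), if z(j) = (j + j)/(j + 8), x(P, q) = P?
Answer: 865/7 ≈ 123.57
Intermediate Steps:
l = 25 (l = 0 + 25 = 25)
z(j) = 2*j/(8 + j) (z(j) = (2*j)/(8 + j) = 2*j/(8 + j))
w(-7)*(z(x(-1, 4)) + l) = 5*(2*(-1)/(8 - 1) + 25) = 5*(2*(-1)/7 + 25) = 5*(2*(-1)*(⅐) + 25) = 5*(-2/7 + 25) = 5*(173/7) = 865/7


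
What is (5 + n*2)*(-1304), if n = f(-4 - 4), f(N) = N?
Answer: 14344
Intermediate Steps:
n = -8 (n = -4 - 4 = -8)
(5 + n*2)*(-1304) = (5 - 8*2)*(-1304) = (5 - 16)*(-1304) = -11*(-1304) = 14344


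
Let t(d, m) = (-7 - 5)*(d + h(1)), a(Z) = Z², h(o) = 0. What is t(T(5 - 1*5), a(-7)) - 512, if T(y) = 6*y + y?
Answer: -512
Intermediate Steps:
T(y) = 7*y
t(d, m) = -12*d (t(d, m) = (-7 - 5)*(d + 0) = -12*d)
t(T(5 - 1*5), a(-7)) - 512 = -84*(5 - 1*5) - 512 = -84*(5 - 5) - 512 = -84*0 - 512 = -12*0 - 512 = 0 - 512 = -512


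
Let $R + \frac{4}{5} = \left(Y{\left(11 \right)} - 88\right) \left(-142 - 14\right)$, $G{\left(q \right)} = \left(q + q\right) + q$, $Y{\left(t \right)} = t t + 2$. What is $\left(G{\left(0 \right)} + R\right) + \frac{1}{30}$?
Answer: $- \frac{163823}{30} \approx -5460.8$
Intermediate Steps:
$Y{\left(t \right)} = 2 + t^{2}$ ($Y{\left(t \right)} = t^{2} + 2 = 2 + t^{2}$)
$G{\left(q \right)} = 3 q$ ($G{\left(q \right)} = 2 q + q = 3 q$)
$R = - \frac{27304}{5}$ ($R = - \frac{4}{5} + \left(\left(2 + 11^{2}\right) - 88\right) \left(-142 - 14\right) = - \frac{4}{5} + \left(\left(2 + 121\right) - 88\right) \left(-156\right) = - \frac{4}{5} + \left(123 - 88\right) \left(-156\right) = - \frac{4}{5} + 35 \left(-156\right) = - \frac{4}{5} - 5460 = - \frac{27304}{5} \approx -5460.8$)
$\left(G{\left(0 \right)} + R\right) + \frac{1}{30} = \left(3 \cdot 0 - \frac{27304}{5}\right) + \frac{1}{30} = \left(0 - \frac{27304}{5}\right) + \frac{1}{30} = - \frac{27304}{5} + \frac{1}{30} = - \frac{163823}{30}$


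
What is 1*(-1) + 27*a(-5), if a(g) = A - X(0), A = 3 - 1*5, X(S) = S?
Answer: -55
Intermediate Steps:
A = -2 (A = 3 - 5 = -2)
a(g) = -2 (a(g) = -2 - 1*0 = -2 + 0 = -2)
1*(-1) + 27*a(-5) = 1*(-1) + 27*(-2) = -1 - 54 = -55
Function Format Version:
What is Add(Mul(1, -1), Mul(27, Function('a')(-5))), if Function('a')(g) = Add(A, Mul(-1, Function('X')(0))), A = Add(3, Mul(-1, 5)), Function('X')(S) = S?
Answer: -55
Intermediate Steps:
A = -2 (A = Add(3, -5) = -2)
Function('a')(g) = -2 (Function('a')(g) = Add(-2, Mul(-1, 0)) = Add(-2, 0) = -2)
Add(Mul(1, -1), Mul(27, Function('a')(-5))) = Add(Mul(1, -1), Mul(27, -2)) = Add(-1, -54) = -55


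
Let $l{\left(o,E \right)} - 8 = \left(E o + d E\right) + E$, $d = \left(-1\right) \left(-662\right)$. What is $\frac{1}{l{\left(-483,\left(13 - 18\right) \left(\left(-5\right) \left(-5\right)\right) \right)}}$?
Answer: $- \frac{1}{22492} \approx -4.446 \cdot 10^{-5}$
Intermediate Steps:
$d = 662$
$l{\left(o,E \right)} = 8 + 663 E + E o$ ($l{\left(o,E \right)} = 8 + \left(\left(E o + 662 E\right) + E\right) = 8 + \left(\left(662 E + E o\right) + E\right) = 8 + \left(663 E + E o\right) = 8 + 663 E + E o$)
$\frac{1}{l{\left(-483,\left(13 - 18\right) \left(\left(-5\right) \left(-5\right)\right) \right)}} = \frac{1}{8 + 663 \left(13 - 18\right) \left(\left(-5\right) \left(-5\right)\right) + \left(13 - 18\right) \left(\left(-5\right) \left(-5\right)\right) \left(-483\right)} = \frac{1}{8 + 663 \left(13 - 18\right) 25 + \left(13 - 18\right) 25 \left(-483\right)} = \frac{1}{8 + 663 \left(\left(-5\right) 25\right) + \left(-5\right) 25 \left(-483\right)} = \frac{1}{8 + 663 \left(-125\right) - -60375} = \frac{1}{8 - 82875 + 60375} = \frac{1}{-22492} = - \frac{1}{22492}$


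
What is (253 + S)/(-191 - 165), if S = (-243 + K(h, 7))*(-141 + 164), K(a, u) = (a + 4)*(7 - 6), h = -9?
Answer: 5451/356 ≈ 15.312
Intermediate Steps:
K(a, u) = 4 + a (K(a, u) = (4 + a)*1 = 4 + a)
S = -5704 (S = (-243 + (4 - 9))*(-141 + 164) = (-243 - 5)*23 = -248*23 = -5704)
(253 + S)/(-191 - 165) = (253 - 5704)/(-191 - 165) = -5451/(-356) = -5451*(-1/356) = 5451/356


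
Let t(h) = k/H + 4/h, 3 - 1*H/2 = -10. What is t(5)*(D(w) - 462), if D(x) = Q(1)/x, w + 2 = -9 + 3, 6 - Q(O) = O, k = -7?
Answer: -255369/1040 ≈ -245.55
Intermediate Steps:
Q(O) = 6 - O
H = 26 (H = 6 - 2*(-10) = 6 + 20 = 26)
t(h) = -7/26 + 4/h
w = -8 (w = -2 + (-9 + 3) = -2 - 6 = -8)
D(x) = 5/x (D(x) = (6 - 1*1)/x = (6 - 1)/x = 5/x)
t(5)*(D(w) - 462) = (-7/26 + 4/5)*(5/(-8) - 462) = (-7/26 + 4*(⅕))*(5*(-⅛) - 462) = (-7/26 + ⅘)*(-5/8 - 462) = (69/130)*(-3701/8) = -255369/1040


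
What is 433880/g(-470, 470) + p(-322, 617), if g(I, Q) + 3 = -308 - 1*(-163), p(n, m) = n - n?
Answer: -108470/37 ≈ -2931.6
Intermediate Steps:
p(n, m) = 0
g(I, Q) = -148 (g(I, Q) = -3 + (-308 - 1*(-163)) = -3 + (-308 + 163) = -3 - 145 = -148)
433880/g(-470, 470) + p(-322, 617) = 433880/(-148) + 0 = 433880*(-1/148) + 0 = -108470/37 + 0 = -108470/37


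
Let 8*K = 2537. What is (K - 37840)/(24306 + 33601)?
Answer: -300183/463256 ≈ -0.64799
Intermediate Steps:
K = 2537/8 (K = (⅛)*2537 = 2537/8 ≈ 317.13)
(K - 37840)/(24306 + 33601) = (2537/8 - 37840)/(24306 + 33601) = -300183/8/57907 = -300183/8*1/57907 = -300183/463256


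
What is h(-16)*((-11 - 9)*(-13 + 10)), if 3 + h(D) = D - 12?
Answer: -1860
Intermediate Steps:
h(D) = -15 + D (h(D) = -3 + (D - 12) = -3 + (-12 + D) = -15 + D)
h(-16)*((-11 - 9)*(-13 + 10)) = (-15 - 16)*((-11 - 9)*(-13 + 10)) = -(-620)*(-3) = -31*60 = -1860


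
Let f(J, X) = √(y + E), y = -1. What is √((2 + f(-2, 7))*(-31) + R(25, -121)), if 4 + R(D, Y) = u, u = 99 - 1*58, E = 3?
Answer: √(-25 - 31*√2) ≈ 8.297*I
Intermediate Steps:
u = 41 (u = 99 - 58 = 41)
R(D, Y) = 37 (R(D, Y) = -4 + 41 = 37)
f(J, X) = √2 (f(J, X) = √(-1 + 3) = √2)
√((2 + f(-2, 7))*(-31) + R(25, -121)) = √((2 + √2)*(-31) + 37) = √((-62 - 31*√2) + 37) = √(-25 - 31*√2)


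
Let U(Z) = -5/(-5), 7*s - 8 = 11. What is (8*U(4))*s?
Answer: 152/7 ≈ 21.714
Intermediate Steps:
s = 19/7 (s = 8/7 + (⅐)*11 = 8/7 + 11/7 = 19/7 ≈ 2.7143)
U(Z) = 1 (U(Z) = -5*(-⅕) = 1)
(8*U(4))*s = (8*1)*(19/7) = 8*(19/7) = 152/7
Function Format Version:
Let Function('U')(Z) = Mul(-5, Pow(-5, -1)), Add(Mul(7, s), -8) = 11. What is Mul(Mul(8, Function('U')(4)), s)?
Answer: Rational(152, 7) ≈ 21.714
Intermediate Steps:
s = Rational(19, 7) (s = Add(Rational(8, 7), Mul(Rational(1, 7), 11)) = Add(Rational(8, 7), Rational(11, 7)) = Rational(19, 7) ≈ 2.7143)
Function('U')(Z) = 1 (Function('U')(Z) = Mul(-5, Rational(-1, 5)) = 1)
Mul(Mul(8, Function('U')(4)), s) = Mul(Mul(8, 1), Rational(19, 7)) = Mul(8, Rational(19, 7)) = Rational(152, 7)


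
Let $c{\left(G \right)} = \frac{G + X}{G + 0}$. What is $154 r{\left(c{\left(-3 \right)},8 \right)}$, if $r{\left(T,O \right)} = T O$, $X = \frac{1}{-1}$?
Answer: $\frac{4928}{3} \approx 1642.7$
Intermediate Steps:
$X = -1$
$c{\left(G \right)} = \frac{-1 + G}{G}$ ($c{\left(G \right)} = \frac{G - 1}{G + 0} = \frac{-1 + G}{G}$)
$r{\left(T,O \right)} = O T$
$154 r{\left(c{\left(-3 \right)},8 \right)} = 154 \cdot 8 \frac{-1 - 3}{-3} = 154 \cdot 8 \left(\left(- \frac{1}{3}\right) \left(-4\right)\right) = 154 \cdot 8 \cdot \frac{4}{3} = 154 \cdot \frac{32}{3} = \frac{4928}{3}$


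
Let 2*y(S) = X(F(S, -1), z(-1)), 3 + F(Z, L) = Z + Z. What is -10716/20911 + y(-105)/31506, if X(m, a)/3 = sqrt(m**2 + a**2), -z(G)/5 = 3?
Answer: -10716/20911 + 3*sqrt(5066)/21004 ≈ -0.50229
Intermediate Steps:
F(Z, L) = -3 + 2*Z (F(Z, L) = -3 + (Z + Z) = -3 + 2*Z)
z(G) = -15 (z(G) = -5*3 = -15)
X(m, a) = 3*sqrt(a**2 + m**2) (X(m, a) = 3*sqrt(m**2 + a**2) = 3*sqrt(a**2 + m**2))
y(S) = 3*sqrt(225 + (-3 + 2*S)**2)/2 (y(S) = (3*sqrt((-15)**2 + (-3 + 2*S)**2))/2 = (3*sqrt(225 + (-3 + 2*S)**2))/2 = 3*sqrt(225 + (-3 + 2*S)**2)/2)
-10716/20911 + y(-105)/31506 = -10716/20911 + (3*sqrt(225 + (-3 + 2*(-105))**2)/2)/31506 = -10716*1/20911 + (3*sqrt(225 + (-3 - 210)**2)/2)*(1/31506) = -10716/20911 + (3*sqrt(225 + (-213)**2)/2)*(1/31506) = -10716/20911 + (3*sqrt(225 + 45369)/2)*(1/31506) = -10716/20911 + (3*sqrt(45594)/2)*(1/31506) = -10716/20911 + (3*(3*sqrt(5066))/2)*(1/31506) = -10716/20911 + (9*sqrt(5066)/2)*(1/31506) = -10716/20911 + 3*sqrt(5066)/21004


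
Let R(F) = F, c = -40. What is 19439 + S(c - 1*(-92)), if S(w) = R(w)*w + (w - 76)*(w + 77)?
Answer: 19047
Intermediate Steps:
S(w) = w² + (-76 + w)*(77 + w) (S(w) = w*w + (w - 76)*(w + 77) = w² + (-76 + w)*(77 + w))
19439 + S(c - 1*(-92)) = 19439 + (-5852 + (-40 - 1*(-92)) + 2*(-40 - 1*(-92))²) = 19439 + (-5852 + (-40 + 92) + 2*(-40 + 92)²) = 19439 + (-5852 + 52 + 2*52²) = 19439 + (-5852 + 52 + 2*2704) = 19439 + (-5852 + 52 + 5408) = 19439 - 392 = 19047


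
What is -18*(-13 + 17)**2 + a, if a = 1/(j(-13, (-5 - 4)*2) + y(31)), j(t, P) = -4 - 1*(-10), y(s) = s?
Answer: -10655/37 ≈ -287.97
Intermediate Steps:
j(t, P) = 6 (j(t, P) = -4 + 10 = 6)
a = 1/37 (a = 1/(6 + 31) = 1/37 ≈ 0.027027)
-18*(-13 + 17)**2 + a = -18*(-13 + 17)**2 + 1/37 = -18*4**2 + 1/37 = -18*16 + 1/37 = -288 + 1/37 = -10655/37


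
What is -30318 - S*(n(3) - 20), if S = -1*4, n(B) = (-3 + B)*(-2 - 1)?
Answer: -30398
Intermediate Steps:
n(B) = 9 - 3*B (n(B) = (-3 + B)*(-3) = 9 - 3*B)
S = -4
-30318 - S*(n(3) - 20) = -30318 - (-4)*((9 - 3*3) - 20) = -30318 - (-4)*((9 - 9) - 20) = -30318 - (-4)*(0 - 20) = -30318 - (-4)*(-20) = -30318 - 1*80 = -30318 - 80 = -30398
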